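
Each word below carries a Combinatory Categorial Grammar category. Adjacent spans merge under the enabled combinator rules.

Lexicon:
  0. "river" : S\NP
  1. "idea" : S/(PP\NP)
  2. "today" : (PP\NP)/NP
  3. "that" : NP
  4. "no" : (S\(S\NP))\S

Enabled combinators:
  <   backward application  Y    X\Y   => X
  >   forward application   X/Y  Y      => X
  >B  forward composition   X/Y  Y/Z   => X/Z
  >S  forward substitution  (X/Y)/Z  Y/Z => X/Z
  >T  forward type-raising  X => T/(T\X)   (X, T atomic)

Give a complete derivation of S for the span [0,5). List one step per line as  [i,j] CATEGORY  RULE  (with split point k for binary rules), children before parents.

[0,1] S\NP  lex  "river"
[1,2] S/(PP\NP)  lex  "idea"
[2,3] (PP\NP)/NP  lex  "today"
[3,4] NP  lex  "that"
[2,4] PP\NP  >  k=3
[1,4] S  >  k=2
[4,5] (S\(S\NP))\S  lex  "no"
[1,5] S\(S\NP)  <  k=4
[0,5] S  <  k=1

[0,5] S   <
  [0,1] "river" : S\NP
  [1,5] S\(S\NP)   <
    [1,4] S   >
      [1,2] "idea" : S/(PP\NP)
      [2,4] PP\NP   >
        [2,3] "today" : (PP\NP)/NP
        [3,4] "that" : NP
    [4,5] "no" : (S\(S\NP))\S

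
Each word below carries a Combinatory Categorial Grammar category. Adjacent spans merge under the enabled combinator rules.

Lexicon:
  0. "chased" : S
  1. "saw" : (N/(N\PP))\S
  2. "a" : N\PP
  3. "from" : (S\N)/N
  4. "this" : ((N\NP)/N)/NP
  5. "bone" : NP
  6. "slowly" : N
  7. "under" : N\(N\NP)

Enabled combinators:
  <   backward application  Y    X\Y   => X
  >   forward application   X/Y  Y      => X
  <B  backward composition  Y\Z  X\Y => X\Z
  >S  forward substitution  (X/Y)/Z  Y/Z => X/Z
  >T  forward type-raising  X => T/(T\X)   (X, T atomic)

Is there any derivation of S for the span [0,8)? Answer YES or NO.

[0,8] S   <
  [0,3] N   >
    [0,2] N/(N\PP)   <
      [0,1] "chased" : S
      [1,2] "saw" : (N/(N\PP))\S
    [2,3] "a" : N\PP
  [3,8] S\N   >
    [3,4] "from" : (S\N)/N
    [4,8] N   <
      [4,7] N\NP   >
        [4,6] (N\NP)/N   >
          [4,5] "this" : ((N\NP)/N)/NP
          [5,6] "bone" : NP
        [6,7] "slowly" : N
      [7,8] "under" : N\(N\NP)

YES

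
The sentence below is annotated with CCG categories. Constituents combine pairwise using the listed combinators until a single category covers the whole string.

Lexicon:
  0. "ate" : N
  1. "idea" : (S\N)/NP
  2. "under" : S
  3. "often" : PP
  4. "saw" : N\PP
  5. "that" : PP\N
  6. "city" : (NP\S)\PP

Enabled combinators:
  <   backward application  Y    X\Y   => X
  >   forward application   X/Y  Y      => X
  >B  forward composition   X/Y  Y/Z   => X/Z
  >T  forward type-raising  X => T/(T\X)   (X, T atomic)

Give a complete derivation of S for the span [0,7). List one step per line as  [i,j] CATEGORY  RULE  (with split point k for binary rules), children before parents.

[0,7] S   >
  [0,1] S/(S\N)   >T
    [0,1] "ate" : N
  [1,7] S\N   >
    [1,2] "idea" : (S\N)/NP
    [2,7] NP   <
      [2,3] "under" : S
      [3,7] NP\S   <
        [3,6] PP   <
          [3,5] N   >
            [3,4] N/(N\PP)   >T
              [3,4] "often" : PP
            [4,5] "saw" : N\PP
          [5,6] "that" : PP\N
        [6,7] "city" : (NP\S)\PP

[0,1] N  lex  "ate"
[0,1] S/(S\N)  >T
[1,2] (S\N)/NP  lex  "idea"
[2,3] S  lex  "under"
[3,4] PP  lex  "often"
[3,4] N/(N\PP)  >T
[4,5] N\PP  lex  "saw"
[3,5] N  >  k=4
[5,6] PP\N  lex  "that"
[3,6] PP  <  k=5
[6,7] (NP\S)\PP  lex  "city"
[3,7] NP\S  <  k=6
[2,7] NP  <  k=3
[1,7] S\N  >  k=2
[0,7] S  >  k=1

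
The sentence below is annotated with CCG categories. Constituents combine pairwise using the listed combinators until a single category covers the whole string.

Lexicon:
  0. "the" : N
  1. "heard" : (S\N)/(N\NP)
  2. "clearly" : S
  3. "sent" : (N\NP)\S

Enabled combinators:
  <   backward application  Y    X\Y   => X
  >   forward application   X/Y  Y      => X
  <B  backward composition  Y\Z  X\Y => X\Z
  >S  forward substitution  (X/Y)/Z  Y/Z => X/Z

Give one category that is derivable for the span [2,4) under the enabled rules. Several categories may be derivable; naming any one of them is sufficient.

[0,4] S   <
  [0,1] "the" : N
  [1,4] S\N   >
    [1,2] "heard" : (S\N)/(N\NP)
    [2,4] N\NP   <
      [2,3] "clearly" : S
      [3,4] "sent" : (N\NP)\S

N\NP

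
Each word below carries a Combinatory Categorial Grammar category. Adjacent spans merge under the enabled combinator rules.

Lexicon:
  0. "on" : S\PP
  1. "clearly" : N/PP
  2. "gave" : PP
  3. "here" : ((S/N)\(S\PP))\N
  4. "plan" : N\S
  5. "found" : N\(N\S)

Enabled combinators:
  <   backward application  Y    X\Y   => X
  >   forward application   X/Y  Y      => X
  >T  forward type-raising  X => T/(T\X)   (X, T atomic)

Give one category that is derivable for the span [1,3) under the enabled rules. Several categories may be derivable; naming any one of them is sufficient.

[0,6] S   >
  [0,4] S/N   <
    [0,1] "on" : S\PP
    [1,4] (S/N)\(S\PP)   <
      [1,3] N   >
        [1,2] "clearly" : N/PP
        [2,3] "gave" : PP
      [3,4] "here" : ((S/N)\(S\PP))\N
  [4,6] N   <
    [4,5] "plan" : N\S
    [5,6] "found" : N\(N\S)

N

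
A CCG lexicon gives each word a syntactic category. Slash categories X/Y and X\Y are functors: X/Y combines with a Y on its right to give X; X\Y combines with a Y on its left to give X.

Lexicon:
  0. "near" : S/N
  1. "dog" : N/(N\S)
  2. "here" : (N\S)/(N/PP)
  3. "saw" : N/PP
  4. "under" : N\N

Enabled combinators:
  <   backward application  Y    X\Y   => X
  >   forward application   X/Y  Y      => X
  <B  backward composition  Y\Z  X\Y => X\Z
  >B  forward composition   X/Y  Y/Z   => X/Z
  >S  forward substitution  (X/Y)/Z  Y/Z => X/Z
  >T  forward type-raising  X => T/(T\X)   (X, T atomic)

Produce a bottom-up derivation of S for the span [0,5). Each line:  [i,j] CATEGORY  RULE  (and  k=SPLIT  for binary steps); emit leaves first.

[0,5] S   >
  [0,1] "near" : S/N
  [1,5] N   >
    [1,2] "dog" : N/(N\S)
    [2,5] N\S   <B
      [2,4] N\S   >
        [2,3] "here" : (N\S)/(N/PP)
        [3,4] "saw" : N/PP
      [4,5] "under" : N\N

[0,1] S/N  lex  "near"
[1,2] N/(N\S)  lex  "dog"
[2,3] (N\S)/(N/PP)  lex  "here"
[3,4] N/PP  lex  "saw"
[2,4] N\S  >  k=3
[4,5] N\N  lex  "under"
[2,5] N\S  <B  k=4
[1,5] N  >  k=2
[0,5] S  >  k=1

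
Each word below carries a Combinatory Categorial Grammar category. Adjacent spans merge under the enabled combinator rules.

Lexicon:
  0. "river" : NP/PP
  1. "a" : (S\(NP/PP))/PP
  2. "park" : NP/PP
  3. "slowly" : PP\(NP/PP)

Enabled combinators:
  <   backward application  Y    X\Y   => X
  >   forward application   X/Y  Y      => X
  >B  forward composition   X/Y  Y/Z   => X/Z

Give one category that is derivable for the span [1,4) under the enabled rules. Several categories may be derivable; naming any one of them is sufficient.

[0,4] S   <
  [0,1] "river" : NP/PP
  [1,4] S\(NP/PP)   >
    [1,2] "a" : (S\(NP/PP))/PP
    [2,4] PP   <
      [2,3] "park" : NP/PP
      [3,4] "slowly" : PP\(NP/PP)

S\(NP/PP)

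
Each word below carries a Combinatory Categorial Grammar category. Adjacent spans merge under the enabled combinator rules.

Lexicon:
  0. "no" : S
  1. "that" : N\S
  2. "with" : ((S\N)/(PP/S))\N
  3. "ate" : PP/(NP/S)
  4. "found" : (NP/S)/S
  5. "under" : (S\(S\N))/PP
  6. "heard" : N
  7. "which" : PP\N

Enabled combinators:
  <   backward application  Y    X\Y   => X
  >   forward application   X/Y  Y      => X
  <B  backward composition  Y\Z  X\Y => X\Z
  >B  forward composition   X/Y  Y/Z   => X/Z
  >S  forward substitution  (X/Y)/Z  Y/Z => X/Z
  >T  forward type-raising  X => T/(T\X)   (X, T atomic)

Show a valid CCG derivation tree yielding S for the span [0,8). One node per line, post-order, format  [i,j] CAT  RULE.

[0,1] S  lex  "no"
[1,2] N\S  lex  "that"
[0,2] N  <  k=1
[2,3] ((S\N)/(PP/S))\N  lex  "with"
[0,3] (S\N)/(PP/S)  <  k=2
[3,4] PP/(NP/S)  lex  "ate"
[4,5] (NP/S)/S  lex  "found"
[3,5] PP/S  >B  k=4
[0,5] S\N  >  k=3
[5,6] (S\(S\N))/PP  lex  "under"
[6,7] N  lex  "heard"
[6,7] PP/(PP\N)  >T
[7,8] PP\N  lex  "which"
[6,8] PP  >  k=7
[5,8] S\(S\N)  >  k=6
[0,8] S  <  k=5

[0,8] S   <
  [0,5] S\N   >
    [0,3] (S\N)/(PP/S)   <
      [0,2] N   <
        [0,1] "no" : S
        [1,2] "that" : N\S
      [2,3] "with" : ((S\N)/(PP/S))\N
    [3,5] PP/S   >B
      [3,4] "ate" : PP/(NP/S)
      [4,5] "found" : (NP/S)/S
  [5,8] S\(S\N)   >
    [5,6] "under" : (S\(S\N))/PP
    [6,8] PP   >
      [6,7] PP/(PP\N)   >T
        [6,7] "heard" : N
      [7,8] "which" : PP\N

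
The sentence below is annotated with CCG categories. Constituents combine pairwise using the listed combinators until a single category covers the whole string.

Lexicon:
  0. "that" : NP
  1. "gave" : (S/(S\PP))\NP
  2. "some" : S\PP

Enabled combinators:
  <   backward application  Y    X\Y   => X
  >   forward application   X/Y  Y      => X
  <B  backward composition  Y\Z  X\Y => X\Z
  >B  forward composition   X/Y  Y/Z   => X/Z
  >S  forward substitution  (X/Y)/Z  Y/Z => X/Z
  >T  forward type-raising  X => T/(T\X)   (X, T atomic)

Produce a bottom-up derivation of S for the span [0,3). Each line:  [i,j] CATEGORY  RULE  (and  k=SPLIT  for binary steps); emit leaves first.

[0,1] NP  lex  "that"
[1,2] (S/(S\PP))\NP  lex  "gave"
[0,2] S/(S\PP)  <  k=1
[2,3] S\PP  lex  "some"
[0,3] S  >  k=2

[0,3] S   >
  [0,2] S/(S\PP)   <
    [0,1] "that" : NP
    [1,2] "gave" : (S/(S\PP))\NP
  [2,3] "some" : S\PP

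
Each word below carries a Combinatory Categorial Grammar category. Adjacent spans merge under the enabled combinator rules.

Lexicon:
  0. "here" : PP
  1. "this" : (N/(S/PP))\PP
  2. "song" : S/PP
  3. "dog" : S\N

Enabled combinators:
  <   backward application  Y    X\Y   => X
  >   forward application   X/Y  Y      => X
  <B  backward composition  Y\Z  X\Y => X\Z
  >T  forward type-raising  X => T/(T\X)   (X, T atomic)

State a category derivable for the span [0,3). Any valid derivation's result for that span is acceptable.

[0,4] S   <
  [0,3] N   >
    [0,2] N/(S/PP)   <
      [0,1] "here" : PP
      [1,2] "this" : (N/(S/PP))\PP
    [2,3] "song" : S/PP
  [3,4] "dog" : S\N

N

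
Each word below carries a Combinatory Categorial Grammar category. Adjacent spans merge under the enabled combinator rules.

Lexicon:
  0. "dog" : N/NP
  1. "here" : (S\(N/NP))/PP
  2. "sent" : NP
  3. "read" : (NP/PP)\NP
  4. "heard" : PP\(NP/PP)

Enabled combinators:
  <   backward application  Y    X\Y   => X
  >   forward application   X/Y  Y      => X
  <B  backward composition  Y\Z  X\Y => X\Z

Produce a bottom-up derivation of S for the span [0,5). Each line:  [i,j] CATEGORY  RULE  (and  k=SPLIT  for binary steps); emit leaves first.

[0,5] S   <
  [0,1] "dog" : N/NP
  [1,5] S\(N/NP)   >
    [1,2] "here" : (S\(N/NP))/PP
    [2,5] PP   <
      [2,3] "sent" : NP
      [3,5] PP\NP   <B
        [3,4] "read" : (NP/PP)\NP
        [4,5] "heard" : PP\(NP/PP)

[0,1] N/NP  lex  "dog"
[1,2] (S\(N/NP))/PP  lex  "here"
[2,3] NP  lex  "sent"
[3,4] (NP/PP)\NP  lex  "read"
[4,5] PP\(NP/PP)  lex  "heard"
[3,5] PP\NP  <B  k=4
[2,5] PP  <  k=3
[1,5] S\(N/NP)  >  k=2
[0,5] S  <  k=1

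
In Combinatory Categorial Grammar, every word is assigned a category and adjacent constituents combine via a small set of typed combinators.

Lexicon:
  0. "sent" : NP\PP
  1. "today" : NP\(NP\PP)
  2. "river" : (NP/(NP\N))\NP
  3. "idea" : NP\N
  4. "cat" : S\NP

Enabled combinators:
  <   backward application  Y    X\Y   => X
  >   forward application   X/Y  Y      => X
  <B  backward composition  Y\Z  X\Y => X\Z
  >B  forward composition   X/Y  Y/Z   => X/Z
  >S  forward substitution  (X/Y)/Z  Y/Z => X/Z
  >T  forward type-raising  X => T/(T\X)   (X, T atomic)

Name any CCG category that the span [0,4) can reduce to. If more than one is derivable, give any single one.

[0,5] S   <
  [0,4] NP   >
    [0,3] NP/(NP\N)   <
      [0,2] NP   <
        [0,1] "sent" : NP\PP
        [1,2] "today" : NP\(NP\PP)
      [2,3] "river" : (NP/(NP\N))\NP
    [3,4] "idea" : NP\N
  [4,5] "cat" : S\NP

NP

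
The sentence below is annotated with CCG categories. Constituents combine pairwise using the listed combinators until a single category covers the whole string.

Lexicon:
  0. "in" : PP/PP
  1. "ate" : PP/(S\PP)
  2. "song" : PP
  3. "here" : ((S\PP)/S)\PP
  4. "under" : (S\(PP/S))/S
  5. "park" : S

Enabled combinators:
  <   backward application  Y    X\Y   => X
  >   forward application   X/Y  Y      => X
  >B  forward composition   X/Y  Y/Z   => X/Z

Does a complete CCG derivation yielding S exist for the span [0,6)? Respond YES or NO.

YES

[0,6] S   <
  [0,4] PP/S   >B
    [0,1] "in" : PP/PP
    [1,4] PP/S   >B
      [1,2] "ate" : PP/(S\PP)
      [2,4] (S\PP)/S   <
        [2,3] "song" : PP
        [3,4] "here" : ((S\PP)/S)\PP
  [4,6] S\(PP/S)   >
    [4,5] "under" : (S\(PP/S))/S
    [5,6] "park" : S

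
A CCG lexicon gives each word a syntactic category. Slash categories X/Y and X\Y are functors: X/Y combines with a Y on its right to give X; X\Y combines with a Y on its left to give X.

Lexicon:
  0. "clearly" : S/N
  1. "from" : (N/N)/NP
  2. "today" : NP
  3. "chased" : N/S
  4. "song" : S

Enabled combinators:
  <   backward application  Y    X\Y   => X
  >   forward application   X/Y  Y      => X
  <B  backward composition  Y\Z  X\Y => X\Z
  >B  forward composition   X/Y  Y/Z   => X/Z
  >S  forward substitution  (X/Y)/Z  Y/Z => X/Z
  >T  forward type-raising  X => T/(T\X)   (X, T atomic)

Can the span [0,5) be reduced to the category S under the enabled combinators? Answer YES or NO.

YES

[0,5] S   >
  [0,3] S/N   >B
    [0,1] "clearly" : S/N
    [1,3] N/N   >
      [1,2] "from" : (N/N)/NP
      [2,3] "today" : NP
  [3,5] N   >
    [3,4] "chased" : N/S
    [4,5] "song" : S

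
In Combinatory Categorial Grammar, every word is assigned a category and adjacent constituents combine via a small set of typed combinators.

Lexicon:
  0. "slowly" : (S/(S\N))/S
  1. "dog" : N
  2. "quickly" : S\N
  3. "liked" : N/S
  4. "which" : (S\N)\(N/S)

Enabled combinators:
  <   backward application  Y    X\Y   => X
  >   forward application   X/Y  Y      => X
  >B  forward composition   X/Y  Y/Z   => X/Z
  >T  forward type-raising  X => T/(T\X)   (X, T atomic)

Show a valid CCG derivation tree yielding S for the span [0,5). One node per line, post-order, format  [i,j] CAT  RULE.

[0,5] S   >
  [0,3] S/(S\N)   >
    [0,1] "slowly" : (S/(S\N))/S
    [1,3] S   >
      [1,2] S/(S\N)   >T
        [1,2] "dog" : N
      [2,3] "quickly" : S\N
  [3,5] S\N   <
    [3,4] "liked" : N/S
    [4,5] "which" : (S\N)\(N/S)

[0,1] (S/(S\N))/S  lex  "slowly"
[1,2] N  lex  "dog"
[1,2] S/(S\N)  >T
[2,3] S\N  lex  "quickly"
[1,3] S  >  k=2
[0,3] S/(S\N)  >  k=1
[3,4] N/S  lex  "liked"
[4,5] (S\N)\(N/S)  lex  "which"
[3,5] S\N  <  k=4
[0,5] S  >  k=3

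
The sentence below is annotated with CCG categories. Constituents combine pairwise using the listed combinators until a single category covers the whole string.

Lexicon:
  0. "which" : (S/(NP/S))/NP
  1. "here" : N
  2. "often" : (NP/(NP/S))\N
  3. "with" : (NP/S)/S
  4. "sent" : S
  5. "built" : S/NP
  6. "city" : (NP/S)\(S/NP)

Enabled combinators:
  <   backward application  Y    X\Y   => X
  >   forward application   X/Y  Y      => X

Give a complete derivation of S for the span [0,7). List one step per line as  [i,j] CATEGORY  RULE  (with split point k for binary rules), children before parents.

[0,7] S   >
  [0,5] S/(NP/S)   >
    [0,1] "which" : (S/(NP/S))/NP
    [1,5] NP   >
      [1,3] NP/(NP/S)   <
        [1,2] "here" : N
        [2,3] "often" : (NP/(NP/S))\N
      [3,5] NP/S   >
        [3,4] "with" : (NP/S)/S
        [4,5] "sent" : S
  [5,7] NP/S   <
    [5,6] "built" : S/NP
    [6,7] "city" : (NP/S)\(S/NP)

[0,1] (S/(NP/S))/NP  lex  "which"
[1,2] N  lex  "here"
[2,3] (NP/(NP/S))\N  lex  "often"
[1,3] NP/(NP/S)  <  k=2
[3,4] (NP/S)/S  lex  "with"
[4,5] S  lex  "sent"
[3,5] NP/S  >  k=4
[1,5] NP  >  k=3
[0,5] S/(NP/S)  >  k=1
[5,6] S/NP  lex  "built"
[6,7] (NP/S)\(S/NP)  lex  "city"
[5,7] NP/S  <  k=6
[0,7] S  >  k=5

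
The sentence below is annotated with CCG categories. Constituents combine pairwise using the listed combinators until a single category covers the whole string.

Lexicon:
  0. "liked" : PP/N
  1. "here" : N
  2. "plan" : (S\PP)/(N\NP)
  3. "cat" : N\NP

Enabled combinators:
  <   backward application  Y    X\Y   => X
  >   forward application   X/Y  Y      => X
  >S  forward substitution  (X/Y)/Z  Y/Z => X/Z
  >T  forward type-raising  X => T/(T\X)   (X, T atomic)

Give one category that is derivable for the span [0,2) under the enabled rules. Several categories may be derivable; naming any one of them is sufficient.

PP

[0,4] S   <
  [0,2] PP   >
    [0,1] "liked" : PP/N
    [1,2] "here" : N
  [2,4] S\PP   >
    [2,3] "plan" : (S\PP)/(N\NP)
    [3,4] "cat" : N\NP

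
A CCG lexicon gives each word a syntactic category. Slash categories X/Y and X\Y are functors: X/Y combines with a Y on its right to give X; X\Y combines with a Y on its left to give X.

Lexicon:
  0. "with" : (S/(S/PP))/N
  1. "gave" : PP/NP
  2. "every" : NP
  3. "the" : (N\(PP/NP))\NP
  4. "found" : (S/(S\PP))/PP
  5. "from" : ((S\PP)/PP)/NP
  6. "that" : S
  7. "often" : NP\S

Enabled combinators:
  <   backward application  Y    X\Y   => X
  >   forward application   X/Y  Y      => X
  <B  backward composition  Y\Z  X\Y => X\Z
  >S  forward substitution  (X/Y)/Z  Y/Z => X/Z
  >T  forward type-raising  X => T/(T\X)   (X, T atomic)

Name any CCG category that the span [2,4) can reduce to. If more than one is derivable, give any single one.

[0,8] S   >
  [0,4] S/(S/PP)   >
    [0,1] "with" : (S/(S/PP))/N
    [1,4] N   <
      [1,2] "gave" : PP/NP
      [2,4] N\(PP/NP)   <
        [2,3] "every" : NP
        [3,4] "the" : (N\(PP/NP))\NP
  [4,8] S/PP   >S
    [4,5] "found" : (S/(S\PP))/PP
    [5,8] (S\PP)/PP   >
      [5,6] "from" : ((S\PP)/PP)/NP
      [6,8] NP   >
        [6,7] NP/(NP\S)   >T
          [6,7] "that" : S
        [7,8] "often" : NP\S

N\(PP/NP)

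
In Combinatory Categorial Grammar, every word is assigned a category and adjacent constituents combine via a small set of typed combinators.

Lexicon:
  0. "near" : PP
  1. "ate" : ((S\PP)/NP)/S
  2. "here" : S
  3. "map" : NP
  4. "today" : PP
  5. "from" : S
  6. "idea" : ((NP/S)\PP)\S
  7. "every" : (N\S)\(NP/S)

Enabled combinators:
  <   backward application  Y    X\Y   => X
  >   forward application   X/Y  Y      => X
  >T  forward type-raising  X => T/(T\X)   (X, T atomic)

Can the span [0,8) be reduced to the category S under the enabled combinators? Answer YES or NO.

NO

PP ((S\PP)/NP)/S S NP PP S ((NP/S)\PP)\S (N\S)\(NP/S)
CKY chart[0,8] = {N, N/(N\N), NP/(NP\N), PP/(PP\N), S/(S\N)}; S ∉ chart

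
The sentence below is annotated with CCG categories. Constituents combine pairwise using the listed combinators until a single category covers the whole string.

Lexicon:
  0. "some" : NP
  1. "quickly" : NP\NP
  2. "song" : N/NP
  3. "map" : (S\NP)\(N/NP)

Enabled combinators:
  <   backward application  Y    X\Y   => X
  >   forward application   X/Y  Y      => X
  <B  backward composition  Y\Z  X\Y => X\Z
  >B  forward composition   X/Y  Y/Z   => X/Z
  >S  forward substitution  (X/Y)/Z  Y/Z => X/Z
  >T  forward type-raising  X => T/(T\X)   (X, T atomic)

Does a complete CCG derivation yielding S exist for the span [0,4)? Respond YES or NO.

YES

[0,4] S   <
  [0,1] "some" : NP
  [1,4] S\NP   <B
    [1,2] "quickly" : NP\NP
    [2,4] S\NP   <
      [2,3] "song" : N/NP
      [3,4] "map" : (S\NP)\(N/NP)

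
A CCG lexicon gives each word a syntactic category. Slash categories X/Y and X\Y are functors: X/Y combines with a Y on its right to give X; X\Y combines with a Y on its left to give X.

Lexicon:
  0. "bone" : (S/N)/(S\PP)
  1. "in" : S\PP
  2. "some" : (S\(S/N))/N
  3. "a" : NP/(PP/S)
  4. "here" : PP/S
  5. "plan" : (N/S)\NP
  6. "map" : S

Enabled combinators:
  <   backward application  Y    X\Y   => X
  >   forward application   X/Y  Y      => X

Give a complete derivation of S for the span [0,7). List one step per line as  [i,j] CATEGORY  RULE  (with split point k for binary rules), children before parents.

[0,1] (S/N)/(S\PP)  lex  "bone"
[1,2] S\PP  lex  "in"
[0,2] S/N  >  k=1
[2,3] (S\(S/N))/N  lex  "some"
[3,4] NP/(PP/S)  lex  "a"
[4,5] PP/S  lex  "here"
[3,5] NP  >  k=4
[5,6] (N/S)\NP  lex  "plan"
[3,6] N/S  <  k=5
[6,7] S  lex  "map"
[3,7] N  >  k=6
[2,7] S\(S/N)  >  k=3
[0,7] S  <  k=2

[0,7] S   <
  [0,2] S/N   >
    [0,1] "bone" : (S/N)/(S\PP)
    [1,2] "in" : S\PP
  [2,7] S\(S/N)   >
    [2,3] "some" : (S\(S/N))/N
    [3,7] N   >
      [3,6] N/S   <
        [3,5] NP   >
          [3,4] "a" : NP/(PP/S)
          [4,5] "here" : PP/S
        [5,6] "plan" : (N/S)\NP
      [6,7] "map" : S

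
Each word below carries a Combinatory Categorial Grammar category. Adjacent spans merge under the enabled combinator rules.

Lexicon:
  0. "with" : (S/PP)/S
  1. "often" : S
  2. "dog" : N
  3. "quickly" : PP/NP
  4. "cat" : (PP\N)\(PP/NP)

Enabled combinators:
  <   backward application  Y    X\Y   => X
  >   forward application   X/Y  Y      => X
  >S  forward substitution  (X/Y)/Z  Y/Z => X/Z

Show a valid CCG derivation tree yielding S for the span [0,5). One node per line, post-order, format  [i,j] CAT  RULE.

[0,1] (S/PP)/S  lex  "with"
[1,2] S  lex  "often"
[0,2] S/PP  >  k=1
[2,3] N  lex  "dog"
[3,4] PP/NP  lex  "quickly"
[4,5] (PP\N)\(PP/NP)  lex  "cat"
[3,5] PP\N  <  k=4
[2,5] PP  <  k=3
[0,5] S  >  k=2

[0,5] S   >
  [0,2] S/PP   >
    [0,1] "with" : (S/PP)/S
    [1,2] "often" : S
  [2,5] PP   <
    [2,3] "dog" : N
    [3,5] PP\N   <
      [3,4] "quickly" : PP/NP
      [4,5] "cat" : (PP\N)\(PP/NP)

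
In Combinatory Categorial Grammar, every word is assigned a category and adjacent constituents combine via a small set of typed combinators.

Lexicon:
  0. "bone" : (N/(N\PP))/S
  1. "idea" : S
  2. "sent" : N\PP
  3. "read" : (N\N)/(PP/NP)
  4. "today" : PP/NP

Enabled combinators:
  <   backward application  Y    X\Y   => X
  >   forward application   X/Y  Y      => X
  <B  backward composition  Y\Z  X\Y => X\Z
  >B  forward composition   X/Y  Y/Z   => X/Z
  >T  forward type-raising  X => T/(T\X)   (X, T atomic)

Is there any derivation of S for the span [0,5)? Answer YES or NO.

NO

(N/(N\PP))/S S N\PP (N\N)/(PP/NP) PP/NP
CKY chart[0,5] = {N, N/(N\N), NP/(NP\N), PP/(PP\N), S/(S\N)}; S ∉ chart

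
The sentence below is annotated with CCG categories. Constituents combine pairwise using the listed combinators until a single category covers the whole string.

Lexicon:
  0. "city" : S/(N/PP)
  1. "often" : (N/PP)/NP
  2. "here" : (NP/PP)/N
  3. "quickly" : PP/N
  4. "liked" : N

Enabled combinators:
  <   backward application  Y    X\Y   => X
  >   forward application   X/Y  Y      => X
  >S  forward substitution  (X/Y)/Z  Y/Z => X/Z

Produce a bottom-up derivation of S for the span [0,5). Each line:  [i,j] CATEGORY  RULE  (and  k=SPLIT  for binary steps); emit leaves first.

[0,5] S   >
  [0,1] "city" : S/(N/PP)
  [1,5] N/PP   >
    [1,2] "often" : (N/PP)/NP
    [2,5] NP   >
      [2,4] NP/N   >S
        [2,3] "here" : (NP/PP)/N
        [3,4] "quickly" : PP/N
      [4,5] "liked" : N

[0,1] S/(N/PP)  lex  "city"
[1,2] (N/PP)/NP  lex  "often"
[2,3] (NP/PP)/N  lex  "here"
[3,4] PP/N  lex  "quickly"
[2,4] NP/N  >S  k=3
[4,5] N  lex  "liked"
[2,5] NP  >  k=4
[1,5] N/PP  >  k=2
[0,5] S  >  k=1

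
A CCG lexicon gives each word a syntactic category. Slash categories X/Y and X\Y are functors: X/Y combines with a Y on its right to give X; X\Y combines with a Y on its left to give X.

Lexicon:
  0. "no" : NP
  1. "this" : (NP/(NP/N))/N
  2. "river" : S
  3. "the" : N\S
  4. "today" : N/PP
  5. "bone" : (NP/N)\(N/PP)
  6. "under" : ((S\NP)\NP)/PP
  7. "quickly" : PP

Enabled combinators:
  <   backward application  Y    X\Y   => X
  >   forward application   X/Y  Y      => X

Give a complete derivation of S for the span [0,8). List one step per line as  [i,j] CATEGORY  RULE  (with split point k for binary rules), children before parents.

[0,8] S   <
  [0,1] "no" : NP
  [1,8] S\NP   <
    [1,6] NP   >
      [1,4] NP/(NP/N)   >
        [1,2] "this" : (NP/(NP/N))/N
        [2,4] N   <
          [2,3] "river" : S
          [3,4] "the" : N\S
      [4,6] NP/N   <
        [4,5] "today" : N/PP
        [5,6] "bone" : (NP/N)\(N/PP)
    [6,8] (S\NP)\NP   >
      [6,7] "under" : ((S\NP)\NP)/PP
      [7,8] "quickly" : PP

[0,1] NP  lex  "no"
[1,2] (NP/(NP/N))/N  lex  "this"
[2,3] S  lex  "river"
[3,4] N\S  lex  "the"
[2,4] N  <  k=3
[1,4] NP/(NP/N)  >  k=2
[4,5] N/PP  lex  "today"
[5,6] (NP/N)\(N/PP)  lex  "bone"
[4,6] NP/N  <  k=5
[1,6] NP  >  k=4
[6,7] ((S\NP)\NP)/PP  lex  "under"
[7,8] PP  lex  "quickly"
[6,8] (S\NP)\NP  >  k=7
[1,8] S\NP  <  k=6
[0,8] S  <  k=1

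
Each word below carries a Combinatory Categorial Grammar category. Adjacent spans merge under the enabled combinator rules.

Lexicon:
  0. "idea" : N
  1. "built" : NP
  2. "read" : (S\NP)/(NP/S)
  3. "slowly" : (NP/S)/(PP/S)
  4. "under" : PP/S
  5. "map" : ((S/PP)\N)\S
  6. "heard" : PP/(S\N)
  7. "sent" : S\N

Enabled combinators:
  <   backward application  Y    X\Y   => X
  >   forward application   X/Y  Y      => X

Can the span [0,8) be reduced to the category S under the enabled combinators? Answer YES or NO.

YES

[0,8] S   >
  [0,6] S/PP   <
    [0,1] "idea" : N
    [1,6] (S/PP)\N   <
      [1,5] S   <
        [1,2] "built" : NP
        [2,5] S\NP   >
          [2,3] "read" : (S\NP)/(NP/S)
          [3,5] NP/S   >
            [3,4] "slowly" : (NP/S)/(PP/S)
            [4,5] "under" : PP/S
      [5,6] "map" : ((S/PP)\N)\S
  [6,8] PP   >
    [6,7] "heard" : PP/(S\N)
    [7,8] "sent" : S\N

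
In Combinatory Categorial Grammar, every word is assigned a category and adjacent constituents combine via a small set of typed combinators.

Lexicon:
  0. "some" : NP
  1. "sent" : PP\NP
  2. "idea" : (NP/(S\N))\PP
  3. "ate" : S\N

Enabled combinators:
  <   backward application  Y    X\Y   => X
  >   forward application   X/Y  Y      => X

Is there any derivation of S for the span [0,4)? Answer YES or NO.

NP PP\NP (NP/(S\N))\PP S\N
CKY chart[0,4] = {NP}; S ∉ chart

NO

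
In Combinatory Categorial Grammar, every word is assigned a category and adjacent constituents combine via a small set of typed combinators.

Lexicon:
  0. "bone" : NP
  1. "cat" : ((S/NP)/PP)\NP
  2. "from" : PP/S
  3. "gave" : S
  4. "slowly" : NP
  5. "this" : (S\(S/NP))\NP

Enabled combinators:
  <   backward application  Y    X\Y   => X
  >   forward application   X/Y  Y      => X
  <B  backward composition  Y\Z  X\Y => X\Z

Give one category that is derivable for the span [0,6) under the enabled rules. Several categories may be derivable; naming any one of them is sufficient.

S

[0,6] S   <
  [0,4] S/NP   >
    [0,2] (S/NP)/PP   <
      [0,1] "bone" : NP
      [1,2] "cat" : ((S/NP)/PP)\NP
    [2,4] PP   >
      [2,3] "from" : PP/S
      [3,4] "gave" : S
  [4,6] S\(S/NP)   <
    [4,5] "slowly" : NP
    [5,6] "this" : (S\(S/NP))\NP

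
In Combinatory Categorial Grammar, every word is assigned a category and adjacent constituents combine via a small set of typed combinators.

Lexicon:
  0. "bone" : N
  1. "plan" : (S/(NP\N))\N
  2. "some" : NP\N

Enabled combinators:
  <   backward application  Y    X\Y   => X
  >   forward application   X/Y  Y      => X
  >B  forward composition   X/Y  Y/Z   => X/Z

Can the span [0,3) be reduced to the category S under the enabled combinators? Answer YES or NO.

YES

[0,3] S   >
  [0,2] S/(NP\N)   <
    [0,1] "bone" : N
    [1,2] "plan" : (S/(NP\N))\N
  [2,3] "some" : NP\N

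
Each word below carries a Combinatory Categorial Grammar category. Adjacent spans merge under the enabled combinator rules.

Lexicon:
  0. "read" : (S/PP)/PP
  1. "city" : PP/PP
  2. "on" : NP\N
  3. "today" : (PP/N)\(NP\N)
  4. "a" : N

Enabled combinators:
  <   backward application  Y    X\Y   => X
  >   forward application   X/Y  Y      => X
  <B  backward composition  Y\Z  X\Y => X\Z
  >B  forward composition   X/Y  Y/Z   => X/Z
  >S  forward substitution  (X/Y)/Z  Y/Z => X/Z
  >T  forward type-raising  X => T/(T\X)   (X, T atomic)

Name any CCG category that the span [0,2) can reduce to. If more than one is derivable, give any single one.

S/PP

[0,5] S   >
  [0,4] S/N   >B
    [0,2] S/PP   >S
      [0,1] "read" : (S/PP)/PP
      [1,2] "city" : PP/PP
    [2,4] PP/N   <
      [2,3] "on" : NP\N
      [3,4] "today" : (PP/N)\(NP\N)
  [4,5] "a" : N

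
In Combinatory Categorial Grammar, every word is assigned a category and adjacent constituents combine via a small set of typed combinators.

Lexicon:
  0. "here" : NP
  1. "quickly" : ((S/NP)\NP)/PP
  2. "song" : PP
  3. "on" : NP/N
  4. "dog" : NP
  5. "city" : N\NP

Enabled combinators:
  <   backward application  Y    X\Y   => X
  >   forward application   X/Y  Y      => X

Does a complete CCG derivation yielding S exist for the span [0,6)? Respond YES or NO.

[0,6] S   >
  [0,3] S/NP   <
    [0,1] "here" : NP
    [1,3] (S/NP)\NP   >
      [1,2] "quickly" : ((S/NP)\NP)/PP
      [2,3] "song" : PP
  [3,6] NP   >
    [3,4] "on" : NP/N
    [4,6] N   <
      [4,5] "dog" : NP
      [5,6] "city" : N\NP

YES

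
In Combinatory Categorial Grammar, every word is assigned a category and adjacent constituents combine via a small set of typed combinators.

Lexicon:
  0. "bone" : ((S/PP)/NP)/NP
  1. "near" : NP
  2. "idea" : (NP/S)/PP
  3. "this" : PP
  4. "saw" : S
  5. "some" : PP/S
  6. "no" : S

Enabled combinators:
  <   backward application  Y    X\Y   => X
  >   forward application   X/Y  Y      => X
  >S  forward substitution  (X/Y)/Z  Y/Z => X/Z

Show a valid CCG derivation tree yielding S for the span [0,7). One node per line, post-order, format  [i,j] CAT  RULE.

[0,1] ((S/PP)/NP)/NP  lex  "bone"
[1,2] NP  lex  "near"
[0,2] (S/PP)/NP  >  k=1
[2,3] (NP/S)/PP  lex  "idea"
[3,4] PP  lex  "this"
[2,4] NP/S  >  k=3
[4,5] S  lex  "saw"
[2,5] NP  >  k=4
[0,5] S/PP  >  k=2
[5,6] PP/S  lex  "some"
[6,7] S  lex  "no"
[5,7] PP  >  k=6
[0,7] S  >  k=5

[0,7] S   >
  [0,5] S/PP   >
    [0,2] (S/PP)/NP   >
      [0,1] "bone" : ((S/PP)/NP)/NP
      [1,2] "near" : NP
    [2,5] NP   >
      [2,4] NP/S   >
        [2,3] "idea" : (NP/S)/PP
        [3,4] "this" : PP
      [4,5] "saw" : S
  [5,7] PP   >
    [5,6] "some" : PP/S
    [6,7] "no" : S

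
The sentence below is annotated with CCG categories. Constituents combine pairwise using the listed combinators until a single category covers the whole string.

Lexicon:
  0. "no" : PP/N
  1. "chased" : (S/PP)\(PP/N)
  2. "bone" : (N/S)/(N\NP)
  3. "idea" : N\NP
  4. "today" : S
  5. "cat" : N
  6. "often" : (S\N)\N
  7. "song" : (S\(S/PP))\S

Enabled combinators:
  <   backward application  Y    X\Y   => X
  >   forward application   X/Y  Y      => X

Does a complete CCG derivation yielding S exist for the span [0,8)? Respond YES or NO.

YES

[0,8] S   <
  [0,2] S/PP   <
    [0,1] "no" : PP/N
    [1,2] "chased" : (S/PP)\(PP/N)
  [2,8] S\(S/PP)   <
    [2,7] S   <
      [2,5] N   >
        [2,4] N/S   >
          [2,3] "bone" : (N/S)/(N\NP)
          [3,4] "idea" : N\NP
        [4,5] "today" : S
      [5,7] S\N   <
        [5,6] "cat" : N
        [6,7] "often" : (S\N)\N
    [7,8] "song" : (S\(S/PP))\S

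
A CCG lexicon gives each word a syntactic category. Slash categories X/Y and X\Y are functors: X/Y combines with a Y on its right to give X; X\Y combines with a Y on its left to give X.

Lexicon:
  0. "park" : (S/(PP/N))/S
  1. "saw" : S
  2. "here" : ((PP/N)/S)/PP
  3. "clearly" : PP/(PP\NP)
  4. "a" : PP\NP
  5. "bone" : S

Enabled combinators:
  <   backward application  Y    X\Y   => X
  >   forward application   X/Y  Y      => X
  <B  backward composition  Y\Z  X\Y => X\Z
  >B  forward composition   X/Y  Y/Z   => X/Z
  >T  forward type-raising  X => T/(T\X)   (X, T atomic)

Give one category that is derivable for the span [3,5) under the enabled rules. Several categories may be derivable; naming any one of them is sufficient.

[0,6] S   >
  [0,2] S/(PP/N)   >
    [0,1] "park" : (S/(PP/N))/S
    [1,2] "saw" : S
  [2,6] PP/N   >
    [2,5] (PP/N)/S   >
      [2,3] "here" : ((PP/N)/S)/PP
      [3,5] PP   >
        [3,4] "clearly" : PP/(PP\NP)
        [4,5] "a" : PP\NP
    [5,6] "bone" : S

PP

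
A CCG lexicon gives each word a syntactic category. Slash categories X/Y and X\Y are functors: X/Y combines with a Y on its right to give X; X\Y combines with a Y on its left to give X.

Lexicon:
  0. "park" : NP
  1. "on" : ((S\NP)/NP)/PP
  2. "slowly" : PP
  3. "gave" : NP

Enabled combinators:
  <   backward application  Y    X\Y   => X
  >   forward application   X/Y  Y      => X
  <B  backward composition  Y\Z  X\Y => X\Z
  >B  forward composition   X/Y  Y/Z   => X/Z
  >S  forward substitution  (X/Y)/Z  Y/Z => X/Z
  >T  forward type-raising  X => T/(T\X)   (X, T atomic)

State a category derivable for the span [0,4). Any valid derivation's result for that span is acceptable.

[0,4] S   <
  [0,1] "park" : NP
  [1,4] S\NP   >
    [1,3] (S\NP)/NP   >
      [1,2] "on" : ((S\NP)/NP)/PP
      [2,3] "slowly" : PP
    [3,4] "gave" : NP

S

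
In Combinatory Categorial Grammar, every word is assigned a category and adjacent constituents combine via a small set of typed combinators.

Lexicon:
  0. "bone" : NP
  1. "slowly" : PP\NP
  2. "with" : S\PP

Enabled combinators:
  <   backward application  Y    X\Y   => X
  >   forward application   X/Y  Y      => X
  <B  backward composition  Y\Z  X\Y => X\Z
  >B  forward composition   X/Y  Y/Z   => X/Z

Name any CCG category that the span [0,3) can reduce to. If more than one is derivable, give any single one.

S

[0,3] S   <
  [0,2] PP   <
    [0,1] "bone" : NP
    [1,2] "slowly" : PP\NP
  [2,3] "with" : S\PP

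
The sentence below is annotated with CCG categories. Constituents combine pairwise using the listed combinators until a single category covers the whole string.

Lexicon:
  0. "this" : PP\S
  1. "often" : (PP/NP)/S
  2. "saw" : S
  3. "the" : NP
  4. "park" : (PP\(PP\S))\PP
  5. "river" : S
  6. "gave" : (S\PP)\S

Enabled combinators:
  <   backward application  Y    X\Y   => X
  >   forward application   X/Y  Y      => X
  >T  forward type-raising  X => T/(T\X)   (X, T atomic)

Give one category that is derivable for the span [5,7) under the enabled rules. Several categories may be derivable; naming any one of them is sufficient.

S\PP

[0,7] S   <
  [0,5] PP   <
    [0,1] "this" : PP\S
    [1,5] PP\(PP\S)   <
      [1,4] PP   >
        [1,3] PP/NP   >
          [1,2] "often" : (PP/NP)/S
          [2,3] "saw" : S
        [3,4] "the" : NP
      [4,5] "park" : (PP\(PP\S))\PP
  [5,7] S\PP   <
    [5,6] "river" : S
    [6,7] "gave" : (S\PP)\S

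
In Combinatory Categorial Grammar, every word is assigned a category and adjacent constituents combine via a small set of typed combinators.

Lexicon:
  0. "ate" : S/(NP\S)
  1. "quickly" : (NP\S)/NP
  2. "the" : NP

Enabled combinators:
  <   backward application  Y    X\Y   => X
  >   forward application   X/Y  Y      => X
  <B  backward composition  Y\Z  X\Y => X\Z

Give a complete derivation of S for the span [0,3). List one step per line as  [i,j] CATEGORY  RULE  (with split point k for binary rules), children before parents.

[0,1] S/(NP\S)  lex  "ate"
[1,2] (NP\S)/NP  lex  "quickly"
[2,3] NP  lex  "the"
[1,3] NP\S  >  k=2
[0,3] S  >  k=1

[0,3] S   >
  [0,1] "ate" : S/(NP\S)
  [1,3] NP\S   >
    [1,2] "quickly" : (NP\S)/NP
    [2,3] "the" : NP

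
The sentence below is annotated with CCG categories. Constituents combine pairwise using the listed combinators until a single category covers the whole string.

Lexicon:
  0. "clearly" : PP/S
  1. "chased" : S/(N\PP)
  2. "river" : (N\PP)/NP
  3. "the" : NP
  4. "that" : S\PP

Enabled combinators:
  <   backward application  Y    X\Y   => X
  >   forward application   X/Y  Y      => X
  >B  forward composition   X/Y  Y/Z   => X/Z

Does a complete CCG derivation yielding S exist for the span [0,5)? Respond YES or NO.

[0,5] S   <
  [0,4] PP   >
    [0,1] "clearly" : PP/S
    [1,4] S   >
      [1,3] S/NP   >B
        [1,2] "chased" : S/(N\PP)
        [2,3] "river" : (N\PP)/NP
      [3,4] "the" : NP
  [4,5] "that" : S\PP

YES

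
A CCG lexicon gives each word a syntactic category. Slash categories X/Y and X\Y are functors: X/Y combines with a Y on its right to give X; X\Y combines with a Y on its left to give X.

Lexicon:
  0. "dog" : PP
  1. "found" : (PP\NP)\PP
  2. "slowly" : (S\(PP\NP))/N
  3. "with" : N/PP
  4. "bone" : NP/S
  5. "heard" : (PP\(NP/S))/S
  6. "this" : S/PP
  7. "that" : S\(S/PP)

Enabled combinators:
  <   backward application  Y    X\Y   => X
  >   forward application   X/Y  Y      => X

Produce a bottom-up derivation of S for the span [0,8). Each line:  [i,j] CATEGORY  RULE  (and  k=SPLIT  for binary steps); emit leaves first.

[0,8] S   <
  [0,2] PP\NP   <
    [0,1] "dog" : PP
    [1,2] "found" : (PP\NP)\PP
  [2,8] S\(PP\NP)   >
    [2,3] "slowly" : (S\(PP\NP))/N
    [3,8] N   >
      [3,4] "with" : N/PP
      [4,8] PP   <
        [4,5] "bone" : NP/S
        [5,8] PP\(NP/S)   >
          [5,6] "heard" : (PP\(NP/S))/S
          [6,8] S   <
            [6,7] "this" : S/PP
            [7,8] "that" : S\(S/PP)

[0,1] PP  lex  "dog"
[1,2] (PP\NP)\PP  lex  "found"
[0,2] PP\NP  <  k=1
[2,3] (S\(PP\NP))/N  lex  "slowly"
[3,4] N/PP  lex  "with"
[4,5] NP/S  lex  "bone"
[5,6] (PP\(NP/S))/S  lex  "heard"
[6,7] S/PP  lex  "this"
[7,8] S\(S/PP)  lex  "that"
[6,8] S  <  k=7
[5,8] PP\(NP/S)  >  k=6
[4,8] PP  <  k=5
[3,8] N  >  k=4
[2,8] S\(PP\NP)  >  k=3
[0,8] S  <  k=2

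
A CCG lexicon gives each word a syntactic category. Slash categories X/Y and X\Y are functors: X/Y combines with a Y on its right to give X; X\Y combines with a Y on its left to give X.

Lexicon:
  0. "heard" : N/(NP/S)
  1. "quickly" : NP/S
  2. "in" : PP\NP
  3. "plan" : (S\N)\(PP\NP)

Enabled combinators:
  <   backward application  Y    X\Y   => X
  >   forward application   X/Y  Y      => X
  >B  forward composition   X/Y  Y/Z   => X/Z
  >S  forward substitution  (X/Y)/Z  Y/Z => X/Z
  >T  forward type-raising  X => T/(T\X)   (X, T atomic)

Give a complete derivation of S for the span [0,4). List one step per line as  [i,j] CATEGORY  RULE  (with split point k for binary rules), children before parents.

[0,4] S   <
  [0,2] N   >
    [0,1] "heard" : N/(NP/S)
    [1,2] "quickly" : NP/S
  [2,4] S\N   <
    [2,3] "in" : PP\NP
    [3,4] "plan" : (S\N)\(PP\NP)

[0,1] N/(NP/S)  lex  "heard"
[1,2] NP/S  lex  "quickly"
[0,2] N  >  k=1
[2,3] PP\NP  lex  "in"
[3,4] (S\N)\(PP\NP)  lex  "plan"
[2,4] S\N  <  k=3
[0,4] S  <  k=2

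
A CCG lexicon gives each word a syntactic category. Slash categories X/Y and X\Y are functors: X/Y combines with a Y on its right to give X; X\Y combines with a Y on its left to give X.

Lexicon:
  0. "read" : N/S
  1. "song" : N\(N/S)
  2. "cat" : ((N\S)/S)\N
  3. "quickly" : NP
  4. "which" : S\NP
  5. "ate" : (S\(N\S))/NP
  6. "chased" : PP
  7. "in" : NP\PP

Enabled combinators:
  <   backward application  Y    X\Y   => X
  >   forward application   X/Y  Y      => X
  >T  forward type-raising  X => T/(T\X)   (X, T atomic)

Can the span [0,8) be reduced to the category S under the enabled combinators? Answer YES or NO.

YES

[0,8] S   <
  [0,5] N\S   >
    [0,3] (N\S)/S   <
      [0,2] N   <
        [0,1] "read" : N/S
        [1,2] "song" : N\(N/S)
      [2,3] "cat" : ((N\S)/S)\N
    [3,5] S   <
      [3,4] "quickly" : NP
      [4,5] "which" : S\NP
  [5,8] S\(N\S)   >
    [5,6] "ate" : (S\(N\S))/NP
    [6,8] NP   <
      [6,7] "chased" : PP
      [7,8] "in" : NP\PP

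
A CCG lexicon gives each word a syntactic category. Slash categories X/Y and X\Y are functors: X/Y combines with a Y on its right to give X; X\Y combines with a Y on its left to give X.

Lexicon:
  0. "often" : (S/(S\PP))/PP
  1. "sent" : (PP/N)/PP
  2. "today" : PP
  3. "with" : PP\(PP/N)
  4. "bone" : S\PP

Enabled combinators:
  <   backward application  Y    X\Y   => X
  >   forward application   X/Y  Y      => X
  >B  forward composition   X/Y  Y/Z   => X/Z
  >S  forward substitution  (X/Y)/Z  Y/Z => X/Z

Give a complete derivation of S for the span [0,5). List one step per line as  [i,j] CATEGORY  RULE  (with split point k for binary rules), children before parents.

[0,1] (S/(S\PP))/PP  lex  "often"
[1,2] (PP/N)/PP  lex  "sent"
[2,3] PP  lex  "today"
[1,3] PP/N  >  k=2
[3,4] PP\(PP/N)  lex  "with"
[1,4] PP  <  k=3
[0,4] S/(S\PP)  >  k=1
[4,5] S\PP  lex  "bone"
[0,5] S  >  k=4

[0,5] S   >
  [0,4] S/(S\PP)   >
    [0,1] "often" : (S/(S\PP))/PP
    [1,4] PP   <
      [1,3] PP/N   >
        [1,2] "sent" : (PP/N)/PP
        [2,3] "today" : PP
      [3,4] "with" : PP\(PP/N)
  [4,5] "bone" : S\PP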